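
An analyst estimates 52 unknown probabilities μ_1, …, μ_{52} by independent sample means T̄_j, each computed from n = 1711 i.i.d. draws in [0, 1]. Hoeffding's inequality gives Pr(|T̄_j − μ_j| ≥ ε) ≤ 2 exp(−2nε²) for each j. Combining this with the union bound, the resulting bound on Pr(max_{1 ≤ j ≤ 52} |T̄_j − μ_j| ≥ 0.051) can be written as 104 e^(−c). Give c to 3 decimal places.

Union bound over the 52 events: Pr(max_{1 ≤ j ≤ 52} |T̄_j − μ_j| ≥ 0.051) ≤ 52·2·exp(−2nε²) = 104 exp(−2·1711·0.051²).
So c = 2·1711·0.051² = 8.9006.

8.901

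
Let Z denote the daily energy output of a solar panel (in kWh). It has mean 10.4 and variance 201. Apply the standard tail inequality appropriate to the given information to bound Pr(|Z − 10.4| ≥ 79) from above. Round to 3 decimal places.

Mean and variance are known, so Chebyshev's inequality applies.
Chebyshev: Pr(|Z − μ| ≥ t) ≤ Var(Z)/t².
Bound = 201 / 6241 = 0.0322.

0.032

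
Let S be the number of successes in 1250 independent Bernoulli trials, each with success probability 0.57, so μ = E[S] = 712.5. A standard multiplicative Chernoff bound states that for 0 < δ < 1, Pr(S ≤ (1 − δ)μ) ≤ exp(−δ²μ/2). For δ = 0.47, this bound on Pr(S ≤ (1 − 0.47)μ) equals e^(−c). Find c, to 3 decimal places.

78.696

c = δ²μ/2 = 0.47²·712.5/2 = 78.6956.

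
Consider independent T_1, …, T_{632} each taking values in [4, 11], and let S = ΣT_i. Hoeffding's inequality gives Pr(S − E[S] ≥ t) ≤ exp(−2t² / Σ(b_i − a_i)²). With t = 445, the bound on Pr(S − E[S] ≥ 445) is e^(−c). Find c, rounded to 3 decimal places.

Σ(b_i − a_i)² = 632·(7)² = 30968.
c = 2t²/30968 = 2·445²/30968 = 12.7890.

12.789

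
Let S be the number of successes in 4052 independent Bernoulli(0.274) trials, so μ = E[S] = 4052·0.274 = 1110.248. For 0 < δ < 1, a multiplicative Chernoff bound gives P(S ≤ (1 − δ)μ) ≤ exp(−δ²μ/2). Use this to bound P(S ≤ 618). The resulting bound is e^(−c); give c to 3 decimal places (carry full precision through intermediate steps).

Write 618 = (1 − δ)μ, so δ = 1 − 618/1110.248 = 0.4433676…
Then the exponent is δ²μ/2 = (μ − 618)²/(2μ) = 109.123409.

109.123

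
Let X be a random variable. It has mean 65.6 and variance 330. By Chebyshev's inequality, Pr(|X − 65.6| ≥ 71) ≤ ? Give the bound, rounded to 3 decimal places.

Chebyshev: Pr(|X − μ| ≥ t) ≤ Var(X)/t².
Bound = 330 / 5041 = 0.0655.

0.065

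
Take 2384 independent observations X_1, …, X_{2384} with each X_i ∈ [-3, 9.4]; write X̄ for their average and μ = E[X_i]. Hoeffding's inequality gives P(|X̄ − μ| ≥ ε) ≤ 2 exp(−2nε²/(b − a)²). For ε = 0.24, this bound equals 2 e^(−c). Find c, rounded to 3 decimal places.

c = 2nε²/(b − a)² = 2·2384·0.24² / 12.4² = 1.7861.

1.786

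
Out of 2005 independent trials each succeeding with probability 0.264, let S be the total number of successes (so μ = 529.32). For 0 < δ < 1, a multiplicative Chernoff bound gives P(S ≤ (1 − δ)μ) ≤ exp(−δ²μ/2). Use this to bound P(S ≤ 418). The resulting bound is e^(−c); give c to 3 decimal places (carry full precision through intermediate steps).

11.706

Write 418 = (1 − δ)μ, so δ = 1 − 418/529.32 = 0.2103076…
Then the exponent is δ²μ/2 = (μ − 418)²/(2μ) = 11.705719.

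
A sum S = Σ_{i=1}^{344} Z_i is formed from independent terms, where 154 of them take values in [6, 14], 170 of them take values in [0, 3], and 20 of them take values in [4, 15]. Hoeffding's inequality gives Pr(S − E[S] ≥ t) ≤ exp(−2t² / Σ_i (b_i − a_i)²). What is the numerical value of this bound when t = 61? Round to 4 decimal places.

0.5833

Σ(b_i − a_i)² = 154·8² + 170·3² + 20·11² = 13806.
Exponent = 2·61² / 13806 = 0.53904.
Bound = exp(−0.53904) = 0.58331.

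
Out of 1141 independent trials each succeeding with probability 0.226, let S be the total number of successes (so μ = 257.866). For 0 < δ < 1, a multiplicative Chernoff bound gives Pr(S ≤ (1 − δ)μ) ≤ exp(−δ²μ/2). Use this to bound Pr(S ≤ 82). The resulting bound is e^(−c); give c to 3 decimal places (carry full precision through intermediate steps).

Write 82 = (1 − δ)μ, so δ = 1 − 82/257.866 = 0.6820054…
Then the exponent is δ²μ/2 = (μ − 82)²/(2μ) = 59.970779.

59.971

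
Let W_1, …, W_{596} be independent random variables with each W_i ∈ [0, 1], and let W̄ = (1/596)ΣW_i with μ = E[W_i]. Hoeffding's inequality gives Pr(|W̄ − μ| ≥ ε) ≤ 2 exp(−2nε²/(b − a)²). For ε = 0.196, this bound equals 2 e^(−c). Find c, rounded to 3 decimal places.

c = 2nε²/(b − a)² = 2·596·0.196² / 1² = 45.7919.

45.792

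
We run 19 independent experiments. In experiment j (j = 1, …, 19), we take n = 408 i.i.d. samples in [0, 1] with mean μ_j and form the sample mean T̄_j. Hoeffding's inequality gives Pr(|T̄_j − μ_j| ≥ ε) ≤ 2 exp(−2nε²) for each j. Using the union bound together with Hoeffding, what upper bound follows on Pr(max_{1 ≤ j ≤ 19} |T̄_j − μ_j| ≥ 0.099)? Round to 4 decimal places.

Per-experiment Hoeffding bound: 2·exp(−2·408·0.099²) = 2·exp(−7.99762) = 0.00067253.
Union bound over 19 events: 19·0.00067253 = 0.01278.

0.0128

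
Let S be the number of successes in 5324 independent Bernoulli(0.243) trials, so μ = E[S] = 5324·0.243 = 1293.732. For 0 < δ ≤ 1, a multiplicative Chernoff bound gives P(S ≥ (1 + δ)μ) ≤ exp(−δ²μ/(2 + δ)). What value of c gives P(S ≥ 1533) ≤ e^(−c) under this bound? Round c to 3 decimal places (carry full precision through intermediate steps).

20.253

Write 1533 = (1 + δ)μ, so δ = 1533/1293.732 − 1 = 0.184944…
Then the exponent is δ²μ/(2 + δ) = (1533 − μ)² / (μ·(2 + δ)) = 20.252778.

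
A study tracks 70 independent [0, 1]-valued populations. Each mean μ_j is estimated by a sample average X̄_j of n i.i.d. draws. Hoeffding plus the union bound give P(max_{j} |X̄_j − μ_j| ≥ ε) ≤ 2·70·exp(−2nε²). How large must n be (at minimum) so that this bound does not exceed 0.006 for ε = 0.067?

1121

Need 2·70·exp(−2nε²) ≤ 0.006, i.e. exp(−2nε²) ≤ 0.006/140.
So 2nε² ≥ ln(140/0.006) = 10.057638.
Hence n ≥ 10.057638/(2·0.067²) = 1120.254.
The smallest integer n is 1121.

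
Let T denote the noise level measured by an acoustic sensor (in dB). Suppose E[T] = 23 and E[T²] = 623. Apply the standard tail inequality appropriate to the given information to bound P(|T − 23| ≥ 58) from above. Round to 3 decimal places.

The first two moments determine the variance, so Chebyshev's inequality is the sharpest standard bound available.
Var(T) = E[T²] − (E[T])² = 623 − 529 = 94.
Chebyshev's inequality: P(|T − μ| ≥ t) ≤ Var(T)/t² = 94/3364 = 0.0279.

0.028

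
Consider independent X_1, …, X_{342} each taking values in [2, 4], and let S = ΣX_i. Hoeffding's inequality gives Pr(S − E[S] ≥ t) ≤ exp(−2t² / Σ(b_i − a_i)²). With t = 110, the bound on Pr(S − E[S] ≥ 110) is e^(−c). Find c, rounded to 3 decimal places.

17.690

Σ(b_i − a_i)² = 342·(2)² = 1368.
c = 2t²/1368 = 2·110²/1368 = 17.6901.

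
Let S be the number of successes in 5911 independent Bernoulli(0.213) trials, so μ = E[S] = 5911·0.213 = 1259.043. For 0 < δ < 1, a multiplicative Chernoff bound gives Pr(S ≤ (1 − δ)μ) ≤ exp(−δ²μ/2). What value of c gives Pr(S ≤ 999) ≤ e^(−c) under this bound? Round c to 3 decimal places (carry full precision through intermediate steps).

26.855

Write 999 = (1 − δ)μ, so δ = 1 − 999/1259.043 = 0.2065402…
Then the exponent is δ²μ/2 = (μ − 999)²/(2μ) = 26.854667.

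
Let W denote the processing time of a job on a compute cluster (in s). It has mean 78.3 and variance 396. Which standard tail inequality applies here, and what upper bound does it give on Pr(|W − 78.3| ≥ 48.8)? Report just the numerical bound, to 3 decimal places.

Mean and variance are known, so Chebyshev's inequality applies.
Chebyshev: Pr(|W − μ| ≥ t) ≤ Var(W)/t².
Bound = 396 / 2381.44 = 0.1663.

0.166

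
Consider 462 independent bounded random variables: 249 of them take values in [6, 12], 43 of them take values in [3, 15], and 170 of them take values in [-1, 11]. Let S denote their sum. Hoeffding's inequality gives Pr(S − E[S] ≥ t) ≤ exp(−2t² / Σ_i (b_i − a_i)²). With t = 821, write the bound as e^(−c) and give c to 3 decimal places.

34.012

Σ(b_i − a_i)² = 249·6² + 43·12² + 170·12² = 39636.
c = 2t² / 39636 = 2·821² / 39636 = 34.0116.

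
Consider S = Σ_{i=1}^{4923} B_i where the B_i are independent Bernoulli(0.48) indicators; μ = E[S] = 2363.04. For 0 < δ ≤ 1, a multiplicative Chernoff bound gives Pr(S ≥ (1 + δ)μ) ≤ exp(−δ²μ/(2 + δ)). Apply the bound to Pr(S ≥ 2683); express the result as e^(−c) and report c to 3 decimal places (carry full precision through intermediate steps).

20.288

Write 2683 = (1 + δ)μ, so δ = 2683/2363.04 − 1 = 0.1354019…
Then the exponent is δ²μ/(2 + δ) = (2683 − μ)² / (μ·(2 + δ)) = 20.288068.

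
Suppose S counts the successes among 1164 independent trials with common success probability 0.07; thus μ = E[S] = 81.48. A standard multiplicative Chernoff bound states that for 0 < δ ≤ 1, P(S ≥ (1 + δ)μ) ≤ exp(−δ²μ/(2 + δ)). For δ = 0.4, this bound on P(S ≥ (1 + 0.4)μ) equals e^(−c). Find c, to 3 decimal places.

c = δ²μ/(2 + δ) = 0.4²·81.48/(2 + 0.4) = 5.4320.

5.432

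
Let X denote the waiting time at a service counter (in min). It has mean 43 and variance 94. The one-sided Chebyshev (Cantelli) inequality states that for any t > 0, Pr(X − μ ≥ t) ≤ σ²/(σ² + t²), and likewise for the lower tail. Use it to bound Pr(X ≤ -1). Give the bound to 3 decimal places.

0.046

Here σ² = 94 and t = 44, so σ² + t² = 2030.
Cantelli's bound: 94/2030 = 0.0463.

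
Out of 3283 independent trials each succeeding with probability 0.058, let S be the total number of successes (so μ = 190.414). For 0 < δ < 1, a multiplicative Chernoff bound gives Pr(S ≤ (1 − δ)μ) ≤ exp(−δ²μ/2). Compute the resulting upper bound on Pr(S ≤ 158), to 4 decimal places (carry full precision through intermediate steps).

Write 158 = (1 − δ)μ, so δ = 1 − 158/190.414 = 0.1702291…
Then the exponent is δ²μ/2 = (μ − 158)²/(2μ) = 2.758903.
Bound = exp(−2.758903) = 0.06336.

0.0634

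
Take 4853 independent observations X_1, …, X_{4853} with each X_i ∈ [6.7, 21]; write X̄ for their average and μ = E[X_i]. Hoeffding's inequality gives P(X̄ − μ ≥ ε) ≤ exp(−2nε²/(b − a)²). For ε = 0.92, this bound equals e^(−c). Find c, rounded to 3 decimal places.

c = 2nε²/(b − a)² = 2·4853·0.92² / 14.3² = 40.1739.

40.174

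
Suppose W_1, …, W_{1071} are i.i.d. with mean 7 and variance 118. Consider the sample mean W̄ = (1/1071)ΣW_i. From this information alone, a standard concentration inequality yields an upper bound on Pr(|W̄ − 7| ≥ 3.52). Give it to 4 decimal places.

With mean and variance of each term known, Chebyshev's inequality bounds the deviation of the sum (or sample mean).
Var(W̄) = Var(W_i)/n = 118/1071 = 0.11018.
Chebyshev: Pr(|W̄ − 7| ≥ 3.52) ≤ Var(W̄)/(3.52)² = 118/(1071·3.52²) = 0.0089.

0.0089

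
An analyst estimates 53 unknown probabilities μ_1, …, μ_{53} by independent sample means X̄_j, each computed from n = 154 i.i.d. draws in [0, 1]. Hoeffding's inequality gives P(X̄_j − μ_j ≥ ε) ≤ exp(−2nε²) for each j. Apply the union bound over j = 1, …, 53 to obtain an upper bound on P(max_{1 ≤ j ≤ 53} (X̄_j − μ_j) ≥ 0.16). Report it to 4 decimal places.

0.0200

Per-experiment Hoeffding bound: exp(−2·154·0.16²) = exp(−7.88480) = 0.00037642.
Union bound over 53 events: 53·0.00037642 = 0.01995.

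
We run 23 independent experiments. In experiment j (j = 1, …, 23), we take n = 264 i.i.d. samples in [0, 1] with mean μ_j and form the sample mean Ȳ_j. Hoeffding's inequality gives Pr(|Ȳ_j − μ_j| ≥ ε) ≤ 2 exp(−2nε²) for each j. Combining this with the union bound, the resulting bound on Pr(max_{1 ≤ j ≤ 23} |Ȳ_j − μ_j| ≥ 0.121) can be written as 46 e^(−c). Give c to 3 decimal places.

Union bound over the 23 events: Pr(max_{1 ≤ j ≤ 23} |Ȳ_j − μ_j| ≥ 0.121) ≤ 23·2·exp(−2nε²) = 46 exp(−2·264·0.121²).
So c = 2·264·0.121² = 7.7304.

7.730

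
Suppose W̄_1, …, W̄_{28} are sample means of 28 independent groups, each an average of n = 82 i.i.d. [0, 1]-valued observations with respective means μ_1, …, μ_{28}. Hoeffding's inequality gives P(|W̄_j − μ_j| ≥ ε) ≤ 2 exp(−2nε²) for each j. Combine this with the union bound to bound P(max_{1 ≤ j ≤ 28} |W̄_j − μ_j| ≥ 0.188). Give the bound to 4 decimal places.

0.1702

Per-experiment Hoeffding bound: 2·exp(−2·82·0.188²) = 2·exp(−5.79642) = 0.0060768.
Union bound over 28 events: 28·0.0060768 = 0.17015.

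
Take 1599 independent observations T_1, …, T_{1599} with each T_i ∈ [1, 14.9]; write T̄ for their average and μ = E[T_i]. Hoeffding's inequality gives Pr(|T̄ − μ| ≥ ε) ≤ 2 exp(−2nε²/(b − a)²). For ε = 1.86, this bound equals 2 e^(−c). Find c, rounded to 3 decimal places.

c = 2nε²/(b − a)² = 2·1599·1.86² / 13.9² = 57.2631.

57.263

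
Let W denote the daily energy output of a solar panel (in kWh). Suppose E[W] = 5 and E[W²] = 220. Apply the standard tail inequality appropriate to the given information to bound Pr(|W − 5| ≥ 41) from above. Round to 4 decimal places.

The first two moments determine the variance, so Chebyshev's inequality is the sharpest standard bound available.
Var(W) = E[W²] − (E[W])² = 220 − 25 = 195.
Chebyshev's inequality: Pr(|W − μ| ≥ t) ≤ Var(W)/t² = 195/1681 = 0.1160.

0.1160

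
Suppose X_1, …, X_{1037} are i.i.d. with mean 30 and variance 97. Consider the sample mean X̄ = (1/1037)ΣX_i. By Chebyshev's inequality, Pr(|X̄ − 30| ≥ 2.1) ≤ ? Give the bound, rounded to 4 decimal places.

Var(X̄) = Var(X_i)/n = 97/1037 = 0.093539.
Chebyshev: Pr(|X̄ − 30| ≥ 2.1) ≤ Var(X̄)/(2.1)² = 97/(1037·2.1²) = 0.0212.

0.0212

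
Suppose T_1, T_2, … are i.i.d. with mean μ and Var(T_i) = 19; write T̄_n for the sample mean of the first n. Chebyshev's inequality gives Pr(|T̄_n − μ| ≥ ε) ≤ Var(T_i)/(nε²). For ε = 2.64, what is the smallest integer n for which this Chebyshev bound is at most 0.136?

21

Require 19/(n·2.64²) ≤ 0.136, i.e. n ≥ 19/(0.136·2.64²) = 20.045.
The smallest integer n is 21.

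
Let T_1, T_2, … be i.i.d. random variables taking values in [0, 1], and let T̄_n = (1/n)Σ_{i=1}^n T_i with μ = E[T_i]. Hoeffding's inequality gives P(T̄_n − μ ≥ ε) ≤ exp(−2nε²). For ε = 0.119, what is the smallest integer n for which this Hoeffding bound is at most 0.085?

Require exp(−2nε²) ≤ 0.085, i.e. 2nε² ≥ ln(1/0.085) = 2.465104.
So n ≥ 2.465104 / (2·0.119²) = 87.038.
The smallest integer n is 88.

88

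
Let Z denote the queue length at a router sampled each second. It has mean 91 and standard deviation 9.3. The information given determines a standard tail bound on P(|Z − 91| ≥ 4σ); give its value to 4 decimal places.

Mean and variance are known, so Chebyshev's inequality applies.
Chebyshev: P(|Z − μ| ≥ t) ≤ Var(Z)/t².
Var(Z) = σ² = 9.3² = 86.49.
t = 4·9.3 = 37.2.
Bound = 86.49 / 1383.84 = 0.0625.

0.0625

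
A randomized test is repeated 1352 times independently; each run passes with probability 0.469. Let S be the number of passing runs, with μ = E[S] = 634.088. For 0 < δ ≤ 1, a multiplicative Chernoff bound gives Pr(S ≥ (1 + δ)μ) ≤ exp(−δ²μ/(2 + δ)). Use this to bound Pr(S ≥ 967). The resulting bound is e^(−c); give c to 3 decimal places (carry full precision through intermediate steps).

Write 967 = (1 + δ)μ, so δ = 967/634.088 − 1 = 0.5250249…
Then the exponent is δ²μ/(2 + δ) = (967 − μ)² / (μ·(2 + δ)) = 69.221929.

69.222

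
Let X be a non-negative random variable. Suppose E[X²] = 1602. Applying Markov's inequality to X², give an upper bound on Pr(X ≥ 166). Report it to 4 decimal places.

0.0581

Since X ≥ 0, the event {X ≥ 166} is the same as {X² ≥ 27556}.
Markov's inequality applied to X² gives Pr(X² ≥ 27556) ≤ E[X²]/27556 = 1602/27556 = 0.0581.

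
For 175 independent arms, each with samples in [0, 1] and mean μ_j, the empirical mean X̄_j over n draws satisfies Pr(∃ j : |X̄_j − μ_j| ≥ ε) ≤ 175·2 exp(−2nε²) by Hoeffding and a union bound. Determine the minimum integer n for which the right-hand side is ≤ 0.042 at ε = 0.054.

1549

Need 2·175·exp(−2nε²) ≤ 0.042, i.e. exp(−2nε²) ≤ 0.042/350.
So 2nε² ≥ ln(350/0.042) = 9.028019.
Hence n ≥ 9.028019/(2·0.054²) = 1548.014.
The smallest integer n is 1549.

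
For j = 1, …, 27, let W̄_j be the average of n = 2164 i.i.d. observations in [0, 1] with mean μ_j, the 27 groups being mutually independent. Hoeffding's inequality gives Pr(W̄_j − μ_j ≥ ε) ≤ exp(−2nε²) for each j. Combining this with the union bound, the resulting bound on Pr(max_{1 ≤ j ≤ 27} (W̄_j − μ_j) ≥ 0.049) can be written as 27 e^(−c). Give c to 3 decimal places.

10.392

Union bound over the 27 events: Pr(max_{1 ≤ j ≤ 27} (W̄_j − μ_j) ≥ 0.049) ≤ 27·exp(−2nε²) = 27 exp(−2·2164·0.049²).
So c = 2·2164·0.049² = 10.3915.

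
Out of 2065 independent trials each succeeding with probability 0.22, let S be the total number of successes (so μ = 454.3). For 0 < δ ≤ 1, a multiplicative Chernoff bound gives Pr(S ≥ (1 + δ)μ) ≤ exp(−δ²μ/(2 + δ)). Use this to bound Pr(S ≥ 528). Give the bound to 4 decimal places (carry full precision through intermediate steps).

Write 528 = (1 + δ)μ, so δ = 528/454.3 − 1 = 0.1622276…
Then the exponent is δ²μ/(2 + δ) = (528 − μ)² / (μ·(2 + δ)) = 5.529563.
Bound = exp(−5.529563) = 0.00397.

0.0040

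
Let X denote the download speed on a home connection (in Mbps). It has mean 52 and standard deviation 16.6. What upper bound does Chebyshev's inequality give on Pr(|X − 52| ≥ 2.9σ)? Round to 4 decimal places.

0.1189

Chebyshev: Pr(|X − μ| ≥ t) ≤ Var(X)/t².
Var(X) = σ² = 16.6² = 275.56.
t = 2.9·16.6 = 48.14.
Bound = 275.56 / 2317.4596 = 0.1189.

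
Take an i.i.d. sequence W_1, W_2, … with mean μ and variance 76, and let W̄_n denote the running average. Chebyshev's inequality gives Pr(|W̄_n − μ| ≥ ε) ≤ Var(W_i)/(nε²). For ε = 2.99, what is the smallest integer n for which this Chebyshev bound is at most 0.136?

Require 76/(n·2.99²) ≤ 0.136, i.e. n ≥ 76/(0.136·2.99²) = 62.508.
The smallest integer n is 63.

63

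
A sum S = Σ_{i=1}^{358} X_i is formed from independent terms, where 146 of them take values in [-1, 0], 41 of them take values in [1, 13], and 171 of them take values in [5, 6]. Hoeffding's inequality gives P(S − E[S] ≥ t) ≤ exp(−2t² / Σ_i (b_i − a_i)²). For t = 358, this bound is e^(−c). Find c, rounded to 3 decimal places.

41.204

Σ(b_i − a_i)² = 146·1² + 41·12² + 171·1² = 6221.
c = 2t² / 6221 = 2·358² / 6221 = 41.2037.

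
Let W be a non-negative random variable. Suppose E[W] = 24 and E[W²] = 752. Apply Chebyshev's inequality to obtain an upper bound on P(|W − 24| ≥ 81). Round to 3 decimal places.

0.027

Var(W) = E[W²] − (E[W])² = 752 − 576 = 176.
Chebyshev's inequality: P(|W − μ| ≥ t) ≤ Var(W)/t² = 176/6561 = 0.0268.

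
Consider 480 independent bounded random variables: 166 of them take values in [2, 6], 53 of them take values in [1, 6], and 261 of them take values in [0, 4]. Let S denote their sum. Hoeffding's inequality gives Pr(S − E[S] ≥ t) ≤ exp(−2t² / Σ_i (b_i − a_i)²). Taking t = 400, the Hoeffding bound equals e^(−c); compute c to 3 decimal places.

39.230

Σ(b_i − a_i)² = 166·4² + 53·5² + 261·4² = 8157.
c = 2t² / 8157 = 2·400² / 8157 = 39.2301.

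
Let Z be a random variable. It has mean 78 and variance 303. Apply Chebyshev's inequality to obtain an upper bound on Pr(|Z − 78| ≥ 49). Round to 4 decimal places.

0.1262

Chebyshev: Pr(|Z − μ| ≥ t) ≤ Var(Z)/t².
Bound = 303 / 2401 = 0.1262.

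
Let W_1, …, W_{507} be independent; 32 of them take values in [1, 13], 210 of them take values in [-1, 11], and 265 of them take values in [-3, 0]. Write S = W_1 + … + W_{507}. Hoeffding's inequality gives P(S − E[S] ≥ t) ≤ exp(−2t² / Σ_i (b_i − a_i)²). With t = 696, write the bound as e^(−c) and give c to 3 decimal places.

26.021

Σ(b_i − a_i)² = 32·12² + 210·12² + 265·3² = 37233.
c = 2t² / 37233 = 2·696² / 37233 = 26.0208.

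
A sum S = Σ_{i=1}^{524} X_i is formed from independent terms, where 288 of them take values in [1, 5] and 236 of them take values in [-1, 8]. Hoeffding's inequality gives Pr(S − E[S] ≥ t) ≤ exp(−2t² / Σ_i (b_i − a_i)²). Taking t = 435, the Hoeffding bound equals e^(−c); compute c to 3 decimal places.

15.952

Σ(b_i − a_i)² = 288·4² + 236·9² = 23724.
c = 2t² / 23724 = 2·435² / 23724 = 15.9522.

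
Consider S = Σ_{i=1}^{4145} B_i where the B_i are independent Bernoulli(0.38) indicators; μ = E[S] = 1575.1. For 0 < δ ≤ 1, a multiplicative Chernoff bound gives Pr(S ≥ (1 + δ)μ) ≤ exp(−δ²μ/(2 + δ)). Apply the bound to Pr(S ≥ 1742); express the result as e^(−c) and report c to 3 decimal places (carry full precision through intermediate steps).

Write 1742 = (1 + δ)μ, so δ = 1742/1575.1 − 1 = 0.1059615…
Then the exponent is δ²μ/(2 + δ) = (1742 − μ)² / (μ·(2 + δ)) = 8.397579.

8.398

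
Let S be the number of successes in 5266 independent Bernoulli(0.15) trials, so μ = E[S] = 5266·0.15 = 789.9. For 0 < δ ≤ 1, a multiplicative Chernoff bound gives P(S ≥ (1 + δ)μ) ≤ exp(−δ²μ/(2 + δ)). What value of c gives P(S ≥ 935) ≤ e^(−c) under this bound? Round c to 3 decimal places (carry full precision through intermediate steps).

Write 935 = (1 + δ)μ, so δ = 935/789.9 − 1 = 0.1836941…
Then the exponent is δ²μ/(2 + δ) = (935 − μ)² / (μ·(2 + δ)) = 12.205931.

12.206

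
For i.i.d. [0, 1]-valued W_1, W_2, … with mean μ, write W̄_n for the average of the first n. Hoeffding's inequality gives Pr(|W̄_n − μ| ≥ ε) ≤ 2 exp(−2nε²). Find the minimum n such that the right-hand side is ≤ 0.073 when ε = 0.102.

Require 2·exp(−2nε²) ≤ 0.073, i.e. 2nε² ≥ ln(2/0.073) = 3.310443.
So n ≥ 3.310443 / (2·0.102²) = 159.095.
The smallest integer n is 160.

160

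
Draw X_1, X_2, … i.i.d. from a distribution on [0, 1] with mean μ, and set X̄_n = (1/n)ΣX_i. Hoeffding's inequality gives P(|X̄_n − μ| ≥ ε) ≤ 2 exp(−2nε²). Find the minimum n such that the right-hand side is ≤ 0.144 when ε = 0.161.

51

Require 2·exp(−2nε²) ≤ 0.144, i.e. 2nε² ≥ ln(2/0.144) = 2.631089.
So n ≥ 2.631089 / (2·0.161²) = 50.752.
The smallest integer n is 51.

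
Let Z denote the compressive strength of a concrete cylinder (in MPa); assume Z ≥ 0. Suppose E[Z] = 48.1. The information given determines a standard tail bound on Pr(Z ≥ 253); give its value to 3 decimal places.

Only the mean of a non-negative variable is known, so Markov's inequality is the applicable tail bound.
Markov's inequality: for a non-negative random variable, Pr(Z ≥ a) ≤ E[Z]/a.
Here E[Z] = 48.1 and a = 253, so the bound is 48.1/253 = 0.1901.

0.190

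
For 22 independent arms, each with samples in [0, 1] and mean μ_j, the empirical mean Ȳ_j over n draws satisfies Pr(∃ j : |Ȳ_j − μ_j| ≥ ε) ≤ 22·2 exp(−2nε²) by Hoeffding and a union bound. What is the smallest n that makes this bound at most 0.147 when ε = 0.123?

Need 2·22·exp(−2nε²) ≤ 0.147, i.e. exp(−2nε²) ≤ 0.147/44.
So 2nε² ≥ ln(44/0.147) = 5.701512.
Hence n ≥ 5.701512/(2·0.123²) = 188.430.
The smallest integer n is 189.

189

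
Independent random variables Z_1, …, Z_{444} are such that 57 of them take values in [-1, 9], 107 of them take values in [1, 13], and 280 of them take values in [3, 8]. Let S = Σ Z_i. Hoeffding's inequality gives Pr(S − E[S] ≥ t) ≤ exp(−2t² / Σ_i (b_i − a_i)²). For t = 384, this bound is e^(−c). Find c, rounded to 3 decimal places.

Σ(b_i − a_i)² = 57·10² + 107·12² + 280·5² = 28108.
c = 2t² / 28108 = 2·384² / 28108 = 10.4921.

10.492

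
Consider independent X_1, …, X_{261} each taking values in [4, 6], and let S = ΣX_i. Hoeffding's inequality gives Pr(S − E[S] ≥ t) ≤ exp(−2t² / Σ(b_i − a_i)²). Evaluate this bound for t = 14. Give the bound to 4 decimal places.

0.6870

Σ(b_i − a_i)² = 261·(2)² = 1044.
Exponent = 2·14²/1044 = 0.3755.
Bound = exp(−0.3755) = 0.68696.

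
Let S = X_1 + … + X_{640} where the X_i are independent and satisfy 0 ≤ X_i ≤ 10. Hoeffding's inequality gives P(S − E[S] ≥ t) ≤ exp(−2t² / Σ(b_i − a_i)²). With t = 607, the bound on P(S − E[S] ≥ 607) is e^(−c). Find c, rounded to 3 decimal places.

Σ(b_i − a_i)² = 640·(10)² = 64000.
c = 2t²/64000 = 2·607²/64000 = 11.5140.

11.514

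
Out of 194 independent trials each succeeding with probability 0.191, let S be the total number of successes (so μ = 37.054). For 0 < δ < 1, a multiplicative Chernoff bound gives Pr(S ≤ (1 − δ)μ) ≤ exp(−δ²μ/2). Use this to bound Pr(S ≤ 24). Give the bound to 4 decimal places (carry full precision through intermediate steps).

Write 24 = (1 − δ)μ, so δ = 1 − 24/37.054 = 0.3522966…
Then the exponent is δ²μ/2 = (μ − 24)²/(2μ) = 2.299440.
Bound = exp(−2.299440) = 0.10031.

0.1003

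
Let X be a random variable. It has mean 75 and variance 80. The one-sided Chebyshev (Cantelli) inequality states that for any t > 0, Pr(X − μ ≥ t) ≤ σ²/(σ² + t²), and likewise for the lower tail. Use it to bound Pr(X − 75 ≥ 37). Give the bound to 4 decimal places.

Here σ² = 80 and t = 37, so σ² + t² = 1449.
Cantelli's bound: 80/1449 = 0.0552.

0.0552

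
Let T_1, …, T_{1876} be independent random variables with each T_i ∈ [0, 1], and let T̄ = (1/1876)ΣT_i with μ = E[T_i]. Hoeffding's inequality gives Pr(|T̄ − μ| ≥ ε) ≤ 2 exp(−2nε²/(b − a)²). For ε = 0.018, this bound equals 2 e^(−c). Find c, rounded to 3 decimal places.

c = 2nε²/(b − a)² = 2·1876·0.018² / 1² = 1.2156.

1.216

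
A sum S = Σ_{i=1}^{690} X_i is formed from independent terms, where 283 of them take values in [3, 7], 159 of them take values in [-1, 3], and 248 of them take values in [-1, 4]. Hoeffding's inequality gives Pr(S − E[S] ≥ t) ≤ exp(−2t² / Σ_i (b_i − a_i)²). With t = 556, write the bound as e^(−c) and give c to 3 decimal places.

Σ(b_i − a_i)² = 283·4² + 159·4² + 248·5² = 13272.
c = 2t² / 13272 = 2·556² / 13272 = 46.5847.

46.585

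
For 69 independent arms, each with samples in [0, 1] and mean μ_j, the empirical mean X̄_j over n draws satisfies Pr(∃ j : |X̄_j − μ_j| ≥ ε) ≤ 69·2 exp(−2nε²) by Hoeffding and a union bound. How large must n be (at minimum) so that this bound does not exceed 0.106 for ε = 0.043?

Need 2·69·exp(−2nε²) ≤ 0.106, i.e. exp(−2nε²) ≤ 0.106/138.
So 2nε² ≥ ln(138/0.106) = 7.171570.
Hence n ≥ 7.171570/(2·0.043²) = 1939.310.
The smallest integer n is 1940.

1940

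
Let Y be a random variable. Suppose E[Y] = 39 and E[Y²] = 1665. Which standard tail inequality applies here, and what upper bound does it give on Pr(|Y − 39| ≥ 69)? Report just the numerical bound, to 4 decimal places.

0.0302

The first two moments determine the variance, so Chebyshev's inequality is the sharpest standard bound available.
Var(Y) = E[Y²] − (E[Y])² = 1665 − 1521 = 144.
Chebyshev's inequality: Pr(|Y − μ| ≥ t) ≤ Var(Y)/t² = 144/4761 = 0.0302.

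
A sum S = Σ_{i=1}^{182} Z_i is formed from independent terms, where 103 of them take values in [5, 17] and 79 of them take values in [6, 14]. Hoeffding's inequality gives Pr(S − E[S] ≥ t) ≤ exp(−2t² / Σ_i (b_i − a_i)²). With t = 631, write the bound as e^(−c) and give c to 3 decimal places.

40.040

Σ(b_i − a_i)² = 103·12² + 79·8² = 19888.
c = 2t² / 19888 = 2·631² / 19888 = 40.0403.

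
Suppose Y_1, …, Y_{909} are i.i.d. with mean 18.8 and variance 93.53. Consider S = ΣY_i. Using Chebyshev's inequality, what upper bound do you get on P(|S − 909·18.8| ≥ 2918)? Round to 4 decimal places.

0.0100

Var(S) = n·Var(Y_i) = 909·93.53 = 85018.77.
Chebyshev: P(|S − 909·18.8| ≥ 2918) ≤ Var(S)/2918² = 85018.77/8514724 = 0.0100.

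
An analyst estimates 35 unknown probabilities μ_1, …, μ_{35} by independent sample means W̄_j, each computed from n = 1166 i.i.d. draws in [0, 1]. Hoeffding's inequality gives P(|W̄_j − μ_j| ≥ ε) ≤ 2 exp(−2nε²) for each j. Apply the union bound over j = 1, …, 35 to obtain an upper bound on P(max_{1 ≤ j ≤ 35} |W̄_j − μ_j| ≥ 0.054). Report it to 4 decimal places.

0.0780

Per-experiment Hoeffding bound: 2·exp(−2·1166·0.054²) = 2·exp(−6.80011) = 0.0022273.
Union bound over 35 events: 35·0.0022273 = 0.07796.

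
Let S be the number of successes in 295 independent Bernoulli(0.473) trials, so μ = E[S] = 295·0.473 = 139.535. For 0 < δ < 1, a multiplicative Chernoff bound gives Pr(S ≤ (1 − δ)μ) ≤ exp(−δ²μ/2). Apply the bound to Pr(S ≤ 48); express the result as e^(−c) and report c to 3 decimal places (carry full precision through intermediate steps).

30.023

Write 48 = (1 − δ)μ, so δ = 1 − 48/139.535 = 0.6560003…
Then the exponent is δ²μ/2 = (μ − 48)²/(2μ) = 30.023493.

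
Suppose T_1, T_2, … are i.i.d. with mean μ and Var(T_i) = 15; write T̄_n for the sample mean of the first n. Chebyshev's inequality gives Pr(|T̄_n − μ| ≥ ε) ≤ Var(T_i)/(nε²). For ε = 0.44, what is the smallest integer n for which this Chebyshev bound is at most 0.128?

Require 15/(n·0.44²) ≤ 0.128, i.e. n ≥ 15/(0.128·0.44²) = 605.307.
The smallest integer n is 606.

606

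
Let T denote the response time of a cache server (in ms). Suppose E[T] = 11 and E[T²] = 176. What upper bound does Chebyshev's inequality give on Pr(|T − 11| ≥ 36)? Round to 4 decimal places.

0.0424

Var(T) = E[T²] − (E[T])² = 176 − 121 = 55.
Chebyshev's inequality: Pr(|T − μ| ≥ t) ≤ Var(T)/t² = 55/1296 = 0.0424.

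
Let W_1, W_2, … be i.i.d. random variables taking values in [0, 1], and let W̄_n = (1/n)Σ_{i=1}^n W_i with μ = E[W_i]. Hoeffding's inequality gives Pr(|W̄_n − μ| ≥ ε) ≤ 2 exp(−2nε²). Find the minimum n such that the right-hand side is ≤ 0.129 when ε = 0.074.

251

Require 2·exp(−2nε²) ≤ 0.129, i.e. 2nε² ≥ ln(2/0.129) = 2.741090.
So n ≥ 2.741090 / (2·0.074²) = 250.282.
The smallest integer n is 251.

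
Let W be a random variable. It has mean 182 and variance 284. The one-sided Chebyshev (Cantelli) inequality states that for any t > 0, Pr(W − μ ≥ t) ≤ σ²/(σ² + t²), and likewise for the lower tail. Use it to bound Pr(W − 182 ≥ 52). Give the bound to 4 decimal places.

Here σ² = 284 and t = 52, so σ² + t² = 2988.
Cantelli's bound: 284/2988 = 0.0950.

0.0950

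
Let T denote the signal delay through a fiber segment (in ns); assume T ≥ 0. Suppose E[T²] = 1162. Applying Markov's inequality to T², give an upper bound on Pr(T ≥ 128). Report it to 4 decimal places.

0.0709

Since T ≥ 0, the event {T ≥ 128} is the same as {T² ≥ 16384}.
Markov's inequality applied to T² gives Pr(T² ≥ 16384) ≤ E[T²]/16384 = 1162/16384 = 0.0709.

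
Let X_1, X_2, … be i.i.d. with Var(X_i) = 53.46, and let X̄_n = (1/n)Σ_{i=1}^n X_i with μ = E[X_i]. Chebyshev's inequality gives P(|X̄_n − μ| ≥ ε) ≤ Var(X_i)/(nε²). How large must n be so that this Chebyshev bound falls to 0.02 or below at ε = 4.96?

109

Require 53.46/(n·4.96²) ≤ 0.02, i.e. n ≥ 53.46/(0.02·4.96²) = 108.651.
The smallest integer n is 109.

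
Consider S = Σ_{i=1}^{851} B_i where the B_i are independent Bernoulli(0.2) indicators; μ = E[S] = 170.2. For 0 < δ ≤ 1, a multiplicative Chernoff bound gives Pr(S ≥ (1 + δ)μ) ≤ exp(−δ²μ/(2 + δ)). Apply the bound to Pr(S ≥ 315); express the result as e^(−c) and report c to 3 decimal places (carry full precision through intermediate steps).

Write 315 = (1 + δ)μ, so δ = 315/170.2 − 1 = 0.8507638…
Then the exponent is δ²μ/(2 + δ) = (315 − μ)² / (μ·(2 + δ)) = 43.213190.

43.213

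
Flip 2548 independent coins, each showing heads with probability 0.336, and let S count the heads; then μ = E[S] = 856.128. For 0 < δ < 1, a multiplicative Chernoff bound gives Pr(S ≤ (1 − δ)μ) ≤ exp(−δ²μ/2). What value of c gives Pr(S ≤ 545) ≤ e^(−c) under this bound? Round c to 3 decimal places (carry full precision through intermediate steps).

56.534

Write 545 = (1 − δ)μ, so δ = 1 − 545/856.128 = 0.3634129…
Then the exponent is δ²μ/2 = (μ − 545)²/(2μ) = 56.533972.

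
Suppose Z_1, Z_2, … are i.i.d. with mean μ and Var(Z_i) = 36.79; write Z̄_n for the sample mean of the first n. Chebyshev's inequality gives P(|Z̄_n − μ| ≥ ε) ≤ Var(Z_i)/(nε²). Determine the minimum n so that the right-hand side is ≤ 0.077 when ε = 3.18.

48

Require 36.79/(n·3.18²) ≤ 0.077, i.e. n ≥ 36.79/(0.077·3.18²) = 47.248.
The smallest integer n is 48.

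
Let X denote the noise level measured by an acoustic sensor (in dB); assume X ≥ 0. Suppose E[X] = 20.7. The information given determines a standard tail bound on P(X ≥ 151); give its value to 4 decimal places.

0.1371

Only the mean of a non-negative variable is known, so Markov's inequality is the applicable tail bound.
Markov's inequality: for a non-negative random variable, P(X ≥ a) ≤ E[X]/a.
Here E[X] = 20.7 and a = 151, so the bound is 20.7/151 = 0.1371.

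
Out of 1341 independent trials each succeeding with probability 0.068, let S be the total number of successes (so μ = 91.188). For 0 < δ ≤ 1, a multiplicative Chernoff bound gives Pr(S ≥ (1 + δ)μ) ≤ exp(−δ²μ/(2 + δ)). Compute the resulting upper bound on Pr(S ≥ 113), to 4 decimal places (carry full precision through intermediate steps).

0.0973

Write 113 = (1 + δ)μ, so δ = 113/91.188 − 1 = 0.2391981…
Then the exponent is δ²μ/(2 + δ) = (113 − μ)² / (μ·(2 + δ)) = 2.330026.
Bound = exp(−2.330026) = 0.09729.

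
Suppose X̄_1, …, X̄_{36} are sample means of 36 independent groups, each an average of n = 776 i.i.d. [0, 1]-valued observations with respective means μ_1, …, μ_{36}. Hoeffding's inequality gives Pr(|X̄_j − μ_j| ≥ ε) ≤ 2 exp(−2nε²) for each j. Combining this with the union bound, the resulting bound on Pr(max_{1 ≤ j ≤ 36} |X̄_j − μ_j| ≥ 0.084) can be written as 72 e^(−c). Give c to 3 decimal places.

Union bound over the 36 events: Pr(max_{1 ≤ j ≤ 36} |X̄_j − μ_j| ≥ 0.084) ≤ 36·2·exp(−2nε²) = 72 exp(−2·776·0.084²).
So c = 2·776·0.084² = 10.9509.

10.951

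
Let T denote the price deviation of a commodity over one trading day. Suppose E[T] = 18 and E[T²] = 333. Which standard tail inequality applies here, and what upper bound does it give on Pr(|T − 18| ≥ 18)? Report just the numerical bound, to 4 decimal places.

The first two moments determine the variance, so Chebyshev's inequality is the sharpest standard bound available.
Var(T) = E[T²] − (E[T])² = 333 − 324 = 9.
Chebyshev's inequality: Pr(|T − μ| ≥ t) ≤ Var(T)/t² = 9/324 = 0.0278.

0.0278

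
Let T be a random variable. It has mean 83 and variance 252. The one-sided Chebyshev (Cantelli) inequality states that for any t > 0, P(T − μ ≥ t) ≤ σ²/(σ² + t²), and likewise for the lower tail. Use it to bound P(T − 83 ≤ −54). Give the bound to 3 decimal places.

Here σ² = 252 and t = 54, so σ² + t² = 3168.
Cantelli's bound: 252/3168 = 0.0795.

0.080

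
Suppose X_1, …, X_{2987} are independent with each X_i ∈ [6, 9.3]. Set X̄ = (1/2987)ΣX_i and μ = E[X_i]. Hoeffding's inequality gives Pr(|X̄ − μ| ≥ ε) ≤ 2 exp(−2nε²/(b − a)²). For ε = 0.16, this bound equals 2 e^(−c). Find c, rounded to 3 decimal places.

14.044

c = 2nε²/(b − a)² = 2·2987·0.16² / 3.3² = 14.0436.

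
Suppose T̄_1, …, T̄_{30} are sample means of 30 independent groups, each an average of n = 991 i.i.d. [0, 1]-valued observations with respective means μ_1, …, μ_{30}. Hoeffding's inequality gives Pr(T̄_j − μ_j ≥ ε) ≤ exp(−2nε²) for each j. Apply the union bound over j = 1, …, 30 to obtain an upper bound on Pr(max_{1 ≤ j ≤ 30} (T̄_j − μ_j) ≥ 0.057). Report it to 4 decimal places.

Per-experiment Hoeffding bound: exp(−2·991·0.057²) = exp(−6.43952) = 0.0015972.
Union bound over 30 events: 30·0.0015972 = 0.04792.

0.0479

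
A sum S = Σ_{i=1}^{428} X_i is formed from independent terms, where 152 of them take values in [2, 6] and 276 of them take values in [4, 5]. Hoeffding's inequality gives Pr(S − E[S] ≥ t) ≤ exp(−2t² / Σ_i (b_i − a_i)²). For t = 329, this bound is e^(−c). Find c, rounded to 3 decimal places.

79.942

Σ(b_i − a_i)² = 152·4² + 276·1² = 2708.
c = 2t² / 2708 = 2·329² / 2708 = 79.9417.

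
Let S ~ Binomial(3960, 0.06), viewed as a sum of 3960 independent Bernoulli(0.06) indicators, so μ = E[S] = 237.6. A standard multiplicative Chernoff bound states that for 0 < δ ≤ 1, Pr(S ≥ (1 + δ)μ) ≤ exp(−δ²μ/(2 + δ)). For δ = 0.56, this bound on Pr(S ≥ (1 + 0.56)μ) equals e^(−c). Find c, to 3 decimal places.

c = δ²μ/(2 + δ) = 0.56²·237.6/(2 + 0.56) = 29.1060.

29.106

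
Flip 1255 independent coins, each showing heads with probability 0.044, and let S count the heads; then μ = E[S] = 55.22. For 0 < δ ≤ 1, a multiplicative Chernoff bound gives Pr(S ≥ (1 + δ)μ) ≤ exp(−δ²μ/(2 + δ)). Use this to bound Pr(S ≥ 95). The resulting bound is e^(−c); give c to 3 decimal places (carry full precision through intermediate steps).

Write 95 = (1 + δ)μ, so δ = 95/55.22 − 1 = 0.7203912…
Then the exponent is δ²μ/(2 + δ) = (95 − μ)² / (μ·(2 + δ)) = 10.534206.

10.534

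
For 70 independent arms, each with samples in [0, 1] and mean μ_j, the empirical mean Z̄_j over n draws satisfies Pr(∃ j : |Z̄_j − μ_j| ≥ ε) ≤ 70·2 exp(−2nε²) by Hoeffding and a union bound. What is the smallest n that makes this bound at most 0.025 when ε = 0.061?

1160

Need 2·70·exp(−2nε²) ≤ 0.025, i.e. exp(−2nε²) ≤ 0.025/140.
So 2nε² ≥ ln(140/0.025) = 8.630522.
Hence n ≥ 8.630522/(2·0.061²) = 1159.705.
The smallest integer n is 1160.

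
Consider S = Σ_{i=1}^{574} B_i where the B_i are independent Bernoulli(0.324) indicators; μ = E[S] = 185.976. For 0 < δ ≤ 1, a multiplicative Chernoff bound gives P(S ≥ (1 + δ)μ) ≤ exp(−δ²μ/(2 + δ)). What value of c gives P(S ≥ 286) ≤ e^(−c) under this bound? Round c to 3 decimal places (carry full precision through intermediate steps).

21.198

Write 286 = (1 + δ)μ, so δ = 286/185.976 − 1 = 0.5378328…
Then the exponent is δ²μ/(2 + δ) = (286 − μ)² / (μ·(2 + δ)) = 21.197689.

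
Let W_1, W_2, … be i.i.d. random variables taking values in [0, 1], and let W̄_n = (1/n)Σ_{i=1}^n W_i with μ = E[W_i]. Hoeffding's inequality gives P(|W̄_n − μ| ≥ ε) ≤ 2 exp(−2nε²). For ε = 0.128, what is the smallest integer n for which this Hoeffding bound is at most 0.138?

82

Require 2·exp(−2nε²) ≤ 0.138, i.e. 2nε² ≥ ln(2/0.138) = 2.673649.
So n ≥ 2.673649 / (2·0.128²) = 81.593.
The smallest integer n is 82.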